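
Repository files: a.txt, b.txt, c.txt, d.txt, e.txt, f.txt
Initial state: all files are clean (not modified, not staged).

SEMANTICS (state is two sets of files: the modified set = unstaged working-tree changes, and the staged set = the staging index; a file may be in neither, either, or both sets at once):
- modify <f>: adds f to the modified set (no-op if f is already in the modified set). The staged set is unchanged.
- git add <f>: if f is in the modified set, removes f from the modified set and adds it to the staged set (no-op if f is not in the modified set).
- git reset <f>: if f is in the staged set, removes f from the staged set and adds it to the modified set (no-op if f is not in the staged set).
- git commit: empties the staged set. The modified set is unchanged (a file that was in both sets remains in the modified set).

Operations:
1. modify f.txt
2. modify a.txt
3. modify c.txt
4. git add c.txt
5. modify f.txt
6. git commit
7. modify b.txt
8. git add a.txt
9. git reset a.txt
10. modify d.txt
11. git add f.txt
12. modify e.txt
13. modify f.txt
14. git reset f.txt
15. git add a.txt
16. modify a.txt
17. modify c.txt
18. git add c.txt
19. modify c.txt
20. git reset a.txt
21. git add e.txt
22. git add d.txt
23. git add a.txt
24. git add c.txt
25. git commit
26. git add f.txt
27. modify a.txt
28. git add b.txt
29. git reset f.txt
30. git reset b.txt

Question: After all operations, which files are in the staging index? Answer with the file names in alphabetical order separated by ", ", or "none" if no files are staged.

After op 1 (modify f.txt): modified={f.txt} staged={none}
After op 2 (modify a.txt): modified={a.txt, f.txt} staged={none}
After op 3 (modify c.txt): modified={a.txt, c.txt, f.txt} staged={none}
After op 4 (git add c.txt): modified={a.txt, f.txt} staged={c.txt}
After op 5 (modify f.txt): modified={a.txt, f.txt} staged={c.txt}
After op 6 (git commit): modified={a.txt, f.txt} staged={none}
After op 7 (modify b.txt): modified={a.txt, b.txt, f.txt} staged={none}
After op 8 (git add a.txt): modified={b.txt, f.txt} staged={a.txt}
After op 9 (git reset a.txt): modified={a.txt, b.txt, f.txt} staged={none}
After op 10 (modify d.txt): modified={a.txt, b.txt, d.txt, f.txt} staged={none}
After op 11 (git add f.txt): modified={a.txt, b.txt, d.txt} staged={f.txt}
After op 12 (modify e.txt): modified={a.txt, b.txt, d.txt, e.txt} staged={f.txt}
After op 13 (modify f.txt): modified={a.txt, b.txt, d.txt, e.txt, f.txt} staged={f.txt}
After op 14 (git reset f.txt): modified={a.txt, b.txt, d.txt, e.txt, f.txt} staged={none}
After op 15 (git add a.txt): modified={b.txt, d.txt, e.txt, f.txt} staged={a.txt}
After op 16 (modify a.txt): modified={a.txt, b.txt, d.txt, e.txt, f.txt} staged={a.txt}
After op 17 (modify c.txt): modified={a.txt, b.txt, c.txt, d.txt, e.txt, f.txt} staged={a.txt}
After op 18 (git add c.txt): modified={a.txt, b.txt, d.txt, e.txt, f.txt} staged={a.txt, c.txt}
After op 19 (modify c.txt): modified={a.txt, b.txt, c.txt, d.txt, e.txt, f.txt} staged={a.txt, c.txt}
After op 20 (git reset a.txt): modified={a.txt, b.txt, c.txt, d.txt, e.txt, f.txt} staged={c.txt}
After op 21 (git add e.txt): modified={a.txt, b.txt, c.txt, d.txt, f.txt} staged={c.txt, e.txt}
After op 22 (git add d.txt): modified={a.txt, b.txt, c.txt, f.txt} staged={c.txt, d.txt, e.txt}
After op 23 (git add a.txt): modified={b.txt, c.txt, f.txt} staged={a.txt, c.txt, d.txt, e.txt}
After op 24 (git add c.txt): modified={b.txt, f.txt} staged={a.txt, c.txt, d.txt, e.txt}
After op 25 (git commit): modified={b.txt, f.txt} staged={none}
After op 26 (git add f.txt): modified={b.txt} staged={f.txt}
After op 27 (modify a.txt): modified={a.txt, b.txt} staged={f.txt}
After op 28 (git add b.txt): modified={a.txt} staged={b.txt, f.txt}
After op 29 (git reset f.txt): modified={a.txt, f.txt} staged={b.txt}
After op 30 (git reset b.txt): modified={a.txt, b.txt, f.txt} staged={none}

Answer: none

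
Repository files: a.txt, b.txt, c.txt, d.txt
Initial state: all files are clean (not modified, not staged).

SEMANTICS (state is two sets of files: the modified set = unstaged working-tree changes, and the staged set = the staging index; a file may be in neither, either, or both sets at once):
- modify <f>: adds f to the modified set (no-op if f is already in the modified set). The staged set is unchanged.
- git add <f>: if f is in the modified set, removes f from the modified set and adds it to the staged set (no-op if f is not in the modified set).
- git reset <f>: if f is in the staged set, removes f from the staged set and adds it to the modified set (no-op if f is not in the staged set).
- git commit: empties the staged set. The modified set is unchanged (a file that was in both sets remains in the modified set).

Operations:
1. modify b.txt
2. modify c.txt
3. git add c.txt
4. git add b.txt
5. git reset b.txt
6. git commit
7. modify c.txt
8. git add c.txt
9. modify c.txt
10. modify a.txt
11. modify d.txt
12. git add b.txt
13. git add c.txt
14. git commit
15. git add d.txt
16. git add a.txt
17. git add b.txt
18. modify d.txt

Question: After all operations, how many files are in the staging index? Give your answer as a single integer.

Answer: 2

Derivation:
After op 1 (modify b.txt): modified={b.txt} staged={none}
After op 2 (modify c.txt): modified={b.txt, c.txt} staged={none}
After op 3 (git add c.txt): modified={b.txt} staged={c.txt}
After op 4 (git add b.txt): modified={none} staged={b.txt, c.txt}
After op 5 (git reset b.txt): modified={b.txt} staged={c.txt}
After op 6 (git commit): modified={b.txt} staged={none}
After op 7 (modify c.txt): modified={b.txt, c.txt} staged={none}
After op 8 (git add c.txt): modified={b.txt} staged={c.txt}
After op 9 (modify c.txt): modified={b.txt, c.txt} staged={c.txt}
After op 10 (modify a.txt): modified={a.txt, b.txt, c.txt} staged={c.txt}
After op 11 (modify d.txt): modified={a.txt, b.txt, c.txt, d.txt} staged={c.txt}
After op 12 (git add b.txt): modified={a.txt, c.txt, d.txt} staged={b.txt, c.txt}
After op 13 (git add c.txt): modified={a.txt, d.txt} staged={b.txt, c.txt}
After op 14 (git commit): modified={a.txt, d.txt} staged={none}
After op 15 (git add d.txt): modified={a.txt} staged={d.txt}
After op 16 (git add a.txt): modified={none} staged={a.txt, d.txt}
After op 17 (git add b.txt): modified={none} staged={a.txt, d.txt}
After op 18 (modify d.txt): modified={d.txt} staged={a.txt, d.txt}
Final staged set: {a.txt, d.txt} -> count=2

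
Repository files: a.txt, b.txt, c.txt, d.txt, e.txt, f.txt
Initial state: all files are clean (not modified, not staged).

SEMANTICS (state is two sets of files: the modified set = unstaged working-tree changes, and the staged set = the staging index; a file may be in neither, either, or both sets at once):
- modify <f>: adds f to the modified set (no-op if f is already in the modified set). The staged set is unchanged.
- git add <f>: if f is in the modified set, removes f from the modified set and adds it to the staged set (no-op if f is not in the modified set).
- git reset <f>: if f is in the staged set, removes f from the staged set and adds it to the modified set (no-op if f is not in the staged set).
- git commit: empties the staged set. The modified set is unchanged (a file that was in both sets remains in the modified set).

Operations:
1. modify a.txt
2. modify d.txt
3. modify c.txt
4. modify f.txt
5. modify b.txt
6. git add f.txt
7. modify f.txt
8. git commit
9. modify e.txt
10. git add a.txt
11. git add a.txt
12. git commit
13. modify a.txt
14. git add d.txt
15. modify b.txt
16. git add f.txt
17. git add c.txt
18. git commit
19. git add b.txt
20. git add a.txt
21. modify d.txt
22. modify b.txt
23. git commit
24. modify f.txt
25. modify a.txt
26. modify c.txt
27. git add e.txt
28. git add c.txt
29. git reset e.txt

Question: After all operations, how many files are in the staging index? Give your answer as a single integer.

Answer: 1

Derivation:
After op 1 (modify a.txt): modified={a.txt} staged={none}
After op 2 (modify d.txt): modified={a.txt, d.txt} staged={none}
After op 3 (modify c.txt): modified={a.txt, c.txt, d.txt} staged={none}
After op 4 (modify f.txt): modified={a.txt, c.txt, d.txt, f.txt} staged={none}
After op 5 (modify b.txt): modified={a.txt, b.txt, c.txt, d.txt, f.txt} staged={none}
After op 6 (git add f.txt): modified={a.txt, b.txt, c.txt, d.txt} staged={f.txt}
After op 7 (modify f.txt): modified={a.txt, b.txt, c.txt, d.txt, f.txt} staged={f.txt}
After op 8 (git commit): modified={a.txt, b.txt, c.txt, d.txt, f.txt} staged={none}
After op 9 (modify e.txt): modified={a.txt, b.txt, c.txt, d.txt, e.txt, f.txt} staged={none}
After op 10 (git add a.txt): modified={b.txt, c.txt, d.txt, e.txt, f.txt} staged={a.txt}
After op 11 (git add a.txt): modified={b.txt, c.txt, d.txt, e.txt, f.txt} staged={a.txt}
After op 12 (git commit): modified={b.txt, c.txt, d.txt, e.txt, f.txt} staged={none}
After op 13 (modify a.txt): modified={a.txt, b.txt, c.txt, d.txt, e.txt, f.txt} staged={none}
After op 14 (git add d.txt): modified={a.txt, b.txt, c.txt, e.txt, f.txt} staged={d.txt}
After op 15 (modify b.txt): modified={a.txt, b.txt, c.txt, e.txt, f.txt} staged={d.txt}
After op 16 (git add f.txt): modified={a.txt, b.txt, c.txt, e.txt} staged={d.txt, f.txt}
After op 17 (git add c.txt): modified={a.txt, b.txt, e.txt} staged={c.txt, d.txt, f.txt}
After op 18 (git commit): modified={a.txt, b.txt, e.txt} staged={none}
After op 19 (git add b.txt): modified={a.txt, e.txt} staged={b.txt}
After op 20 (git add a.txt): modified={e.txt} staged={a.txt, b.txt}
After op 21 (modify d.txt): modified={d.txt, e.txt} staged={a.txt, b.txt}
After op 22 (modify b.txt): modified={b.txt, d.txt, e.txt} staged={a.txt, b.txt}
After op 23 (git commit): modified={b.txt, d.txt, e.txt} staged={none}
After op 24 (modify f.txt): modified={b.txt, d.txt, e.txt, f.txt} staged={none}
After op 25 (modify a.txt): modified={a.txt, b.txt, d.txt, e.txt, f.txt} staged={none}
After op 26 (modify c.txt): modified={a.txt, b.txt, c.txt, d.txt, e.txt, f.txt} staged={none}
After op 27 (git add e.txt): modified={a.txt, b.txt, c.txt, d.txt, f.txt} staged={e.txt}
After op 28 (git add c.txt): modified={a.txt, b.txt, d.txt, f.txt} staged={c.txt, e.txt}
After op 29 (git reset e.txt): modified={a.txt, b.txt, d.txt, e.txt, f.txt} staged={c.txt}
Final staged set: {c.txt} -> count=1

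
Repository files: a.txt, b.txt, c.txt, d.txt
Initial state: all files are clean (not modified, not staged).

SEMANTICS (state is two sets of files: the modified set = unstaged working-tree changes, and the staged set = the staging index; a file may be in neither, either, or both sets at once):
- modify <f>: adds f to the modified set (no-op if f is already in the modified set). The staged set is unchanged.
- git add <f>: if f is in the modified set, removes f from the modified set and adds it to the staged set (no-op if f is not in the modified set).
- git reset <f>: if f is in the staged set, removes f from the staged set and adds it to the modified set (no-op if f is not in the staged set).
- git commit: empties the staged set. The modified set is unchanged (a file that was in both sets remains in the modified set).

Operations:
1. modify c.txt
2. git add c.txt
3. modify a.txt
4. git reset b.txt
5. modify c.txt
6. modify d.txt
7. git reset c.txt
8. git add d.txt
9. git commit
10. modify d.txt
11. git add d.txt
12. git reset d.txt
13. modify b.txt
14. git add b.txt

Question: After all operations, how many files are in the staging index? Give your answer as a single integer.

After op 1 (modify c.txt): modified={c.txt} staged={none}
After op 2 (git add c.txt): modified={none} staged={c.txt}
After op 3 (modify a.txt): modified={a.txt} staged={c.txt}
After op 4 (git reset b.txt): modified={a.txt} staged={c.txt}
After op 5 (modify c.txt): modified={a.txt, c.txt} staged={c.txt}
After op 6 (modify d.txt): modified={a.txt, c.txt, d.txt} staged={c.txt}
After op 7 (git reset c.txt): modified={a.txt, c.txt, d.txt} staged={none}
After op 8 (git add d.txt): modified={a.txt, c.txt} staged={d.txt}
After op 9 (git commit): modified={a.txt, c.txt} staged={none}
After op 10 (modify d.txt): modified={a.txt, c.txt, d.txt} staged={none}
After op 11 (git add d.txt): modified={a.txt, c.txt} staged={d.txt}
After op 12 (git reset d.txt): modified={a.txt, c.txt, d.txt} staged={none}
After op 13 (modify b.txt): modified={a.txt, b.txt, c.txt, d.txt} staged={none}
After op 14 (git add b.txt): modified={a.txt, c.txt, d.txt} staged={b.txt}
Final staged set: {b.txt} -> count=1

Answer: 1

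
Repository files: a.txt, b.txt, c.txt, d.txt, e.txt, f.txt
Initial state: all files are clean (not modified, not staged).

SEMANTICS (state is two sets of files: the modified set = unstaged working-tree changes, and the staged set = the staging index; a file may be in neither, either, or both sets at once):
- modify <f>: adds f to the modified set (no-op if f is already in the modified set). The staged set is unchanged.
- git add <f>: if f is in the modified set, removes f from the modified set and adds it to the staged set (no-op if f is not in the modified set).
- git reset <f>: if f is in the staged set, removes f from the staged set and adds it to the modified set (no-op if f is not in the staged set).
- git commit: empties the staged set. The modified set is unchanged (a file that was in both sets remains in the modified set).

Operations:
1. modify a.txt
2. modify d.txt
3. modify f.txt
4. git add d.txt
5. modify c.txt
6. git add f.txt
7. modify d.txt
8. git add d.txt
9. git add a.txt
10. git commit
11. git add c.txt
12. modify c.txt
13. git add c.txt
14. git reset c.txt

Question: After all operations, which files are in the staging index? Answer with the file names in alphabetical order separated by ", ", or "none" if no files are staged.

After op 1 (modify a.txt): modified={a.txt} staged={none}
After op 2 (modify d.txt): modified={a.txt, d.txt} staged={none}
After op 3 (modify f.txt): modified={a.txt, d.txt, f.txt} staged={none}
After op 4 (git add d.txt): modified={a.txt, f.txt} staged={d.txt}
After op 5 (modify c.txt): modified={a.txt, c.txt, f.txt} staged={d.txt}
After op 6 (git add f.txt): modified={a.txt, c.txt} staged={d.txt, f.txt}
After op 7 (modify d.txt): modified={a.txt, c.txt, d.txt} staged={d.txt, f.txt}
After op 8 (git add d.txt): modified={a.txt, c.txt} staged={d.txt, f.txt}
After op 9 (git add a.txt): modified={c.txt} staged={a.txt, d.txt, f.txt}
After op 10 (git commit): modified={c.txt} staged={none}
After op 11 (git add c.txt): modified={none} staged={c.txt}
After op 12 (modify c.txt): modified={c.txt} staged={c.txt}
After op 13 (git add c.txt): modified={none} staged={c.txt}
After op 14 (git reset c.txt): modified={c.txt} staged={none}

Answer: none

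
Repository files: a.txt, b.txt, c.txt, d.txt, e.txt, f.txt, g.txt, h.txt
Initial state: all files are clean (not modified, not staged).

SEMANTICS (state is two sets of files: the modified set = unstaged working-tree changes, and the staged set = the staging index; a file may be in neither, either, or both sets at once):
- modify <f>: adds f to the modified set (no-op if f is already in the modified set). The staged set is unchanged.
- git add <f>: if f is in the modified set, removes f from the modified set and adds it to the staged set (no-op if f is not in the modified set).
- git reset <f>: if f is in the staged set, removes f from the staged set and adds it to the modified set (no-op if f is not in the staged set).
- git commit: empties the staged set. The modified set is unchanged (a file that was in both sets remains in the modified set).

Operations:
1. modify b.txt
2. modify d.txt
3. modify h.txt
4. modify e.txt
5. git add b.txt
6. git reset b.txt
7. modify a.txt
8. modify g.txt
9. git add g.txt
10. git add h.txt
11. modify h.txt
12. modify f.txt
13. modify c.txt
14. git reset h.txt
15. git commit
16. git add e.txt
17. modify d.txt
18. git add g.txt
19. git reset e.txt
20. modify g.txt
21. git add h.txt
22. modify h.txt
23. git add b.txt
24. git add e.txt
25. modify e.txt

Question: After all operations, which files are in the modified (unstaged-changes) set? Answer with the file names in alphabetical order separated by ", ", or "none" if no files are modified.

After op 1 (modify b.txt): modified={b.txt} staged={none}
After op 2 (modify d.txt): modified={b.txt, d.txt} staged={none}
After op 3 (modify h.txt): modified={b.txt, d.txt, h.txt} staged={none}
After op 4 (modify e.txt): modified={b.txt, d.txt, e.txt, h.txt} staged={none}
After op 5 (git add b.txt): modified={d.txt, e.txt, h.txt} staged={b.txt}
After op 6 (git reset b.txt): modified={b.txt, d.txt, e.txt, h.txt} staged={none}
After op 7 (modify a.txt): modified={a.txt, b.txt, d.txt, e.txt, h.txt} staged={none}
After op 8 (modify g.txt): modified={a.txt, b.txt, d.txt, e.txt, g.txt, h.txt} staged={none}
After op 9 (git add g.txt): modified={a.txt, b.txt, d.txt, e.txt, h.txt} staged={g.txt}
After op 10 (git add h.txt): modified={a.txt, b.txt, d.txt, e.txt} staged={g.txt, h.txt}
After op 11 (modify h.txt): modified={a.txt, b.txt, d.txt, e.txt, h.txt} staged={g.txt, h.txt}
After op 12 (modify f.txt): modified={a.txt, b.txt, d.txt, e.txt, f.txt, h.txt} staged={g.txt, h.txt}
After op 13 (modify c.txt): modified={a.txt, b.txt, c.txt, d.txt, e.txt, f.txt, h.txt} staged={g.txt, h.txt}
After op 14 (git reset h.txt): modified={a.txt, b.txt, c.txt, d.txt, e.txt, f.txt, h.txt} staged={g.txt}
After op 15 (git commit): modified={a.txt, b.txt, c.txt, d.txt, e.txt, f.txt, h.txt} staged={none}
After op 16 (git add e.txt): modified={a.txt, b.txt, c.txt, d.txt, f.txt, h.txt} staged={e.txt}
After op 17 (modify d.txt): modified={a.txt, b.txt, c.txt, d.txt, f.txt, h.txt} staged={e.txt}
After op 18 (git add g.txt): modified={a.txt, b.txt, c.txt, d.txt, f.txt, h.txt} staged={e.txt}
After op 19 (git reset e.txt): modified={a.txt, b.txt, c.txt, d.txt, e.txt, f.txt, h.txt} staged={none}
After op 20 (modify g.txt): modified={a.txt, b.txt, c.txt, d.txt, e.txt, f.txt, g.txt, h.txt} staged={none}
After op 21 (git add h.txt): modified={a.txt, b.txt, c.txt, d.txt, e.txt, f.txt, g.txt} staged={h.txt}
After op 22 (modify h.txt): modified={a.txt, b.txt, c.txt, d.txt, e.txt, f.txt, g.txt, h.txt} staged={h.txt}
After op 23 (git add b.txt): modified={a.txt, c.txt, d.txt, e.txt, f.txt, g.txt, h.txt} staged={b.txt, h.txt}
After op 24 (git add e.txt): modified={a.txt, c.txt, d.txt, f.txt, g.txt, h.txt} staged={b.txt, e.txt, h.txt}
After op 25 (modify e.txt): modified={a.txt, c.txt, d.txt, e.txt, f.txt, g.txt, h.txt} staged={b.txt, e.txt, h.txt}

Answer: a.txt, c.txt, d.txt, e.txt, f.txt, g.txt, h.txt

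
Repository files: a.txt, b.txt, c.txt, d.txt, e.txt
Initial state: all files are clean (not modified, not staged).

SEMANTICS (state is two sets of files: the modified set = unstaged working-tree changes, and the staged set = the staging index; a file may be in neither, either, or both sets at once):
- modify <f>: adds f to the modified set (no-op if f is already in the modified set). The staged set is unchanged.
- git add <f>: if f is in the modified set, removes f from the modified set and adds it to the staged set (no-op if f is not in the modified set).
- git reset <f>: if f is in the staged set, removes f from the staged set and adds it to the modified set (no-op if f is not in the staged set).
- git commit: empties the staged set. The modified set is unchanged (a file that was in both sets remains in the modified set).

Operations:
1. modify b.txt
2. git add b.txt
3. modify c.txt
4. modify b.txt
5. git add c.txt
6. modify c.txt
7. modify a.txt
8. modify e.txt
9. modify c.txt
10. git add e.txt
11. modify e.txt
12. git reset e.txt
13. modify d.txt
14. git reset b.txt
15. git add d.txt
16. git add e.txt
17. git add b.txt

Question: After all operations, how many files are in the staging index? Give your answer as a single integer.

After op 1 (modify b.txt): modified={b.txt} staged={none}
After op 2 (git add b.txt): modified={none} staged={b.txt}
After op 3 (modify c.txt): modified={c.txt} staged={b.txt}
After op 4 (modify b.txt): modified={b.txt, c.txt} staged={b.txt}
After op 5 (git add c.txt): modified={b.txt} staged={b.txt, c.txt}
After op 6 (modify c.txt): modified={b.txt, c.txt} staged={b.txt, c.txt}
After op 7 (modify a.txt): modified={a.txt, b.txt, c.txt} staged={b.txt, c.txt}
After op 8 (modify e.txt): modified={a.txt, b.txt, c.txt, e.txt} staged={b.txt, c.txt}
After op 9 (modify c.txt): modified={a.txt, b.txt, c.txt, e.txt} staged={b.txt, c.txt}
After op 10 (git add e.txt): modified={a.txt, b.txt, c.txt} staged={b.txt, c.txt, e.txt}
After op 11 (modify e.txt): modified={a.txt, b.txt, c.txt, e.txt} staged={b.txt, c.txt, e.txt}
After op 12 (git reset e.txt): modified={a.txt, b.txt, c.txt, e.txt} staged={b.txt, c.txt}
After op 13 (modify d.txt): modified={a.txt, b.txt, c.txt, d.txt, e.txt} staged={b.txt, c.txt}
After op 14 (git reset b.txt): modified={a.txt, b.txt, c.txt, d.txt, e.txt} staged={c.txt}
After op 15 (git add d.txt): modified={a.txt, b.txt, c.txt, e.txt} staged={c.txt, d.txt}
After op 16 (git add e.txt): modified={a.txt, b.txt, c.txt} staged={c.txt, d.txt, e.txt}
After op 17 (git add b.txt): modified={a.txt, c.txt} staged={b.txt, c.txt, d.txt, e.txt}
Final staged set: {b.txt, c.txt, d.txt, e.txt} -> count=4

Answer: 4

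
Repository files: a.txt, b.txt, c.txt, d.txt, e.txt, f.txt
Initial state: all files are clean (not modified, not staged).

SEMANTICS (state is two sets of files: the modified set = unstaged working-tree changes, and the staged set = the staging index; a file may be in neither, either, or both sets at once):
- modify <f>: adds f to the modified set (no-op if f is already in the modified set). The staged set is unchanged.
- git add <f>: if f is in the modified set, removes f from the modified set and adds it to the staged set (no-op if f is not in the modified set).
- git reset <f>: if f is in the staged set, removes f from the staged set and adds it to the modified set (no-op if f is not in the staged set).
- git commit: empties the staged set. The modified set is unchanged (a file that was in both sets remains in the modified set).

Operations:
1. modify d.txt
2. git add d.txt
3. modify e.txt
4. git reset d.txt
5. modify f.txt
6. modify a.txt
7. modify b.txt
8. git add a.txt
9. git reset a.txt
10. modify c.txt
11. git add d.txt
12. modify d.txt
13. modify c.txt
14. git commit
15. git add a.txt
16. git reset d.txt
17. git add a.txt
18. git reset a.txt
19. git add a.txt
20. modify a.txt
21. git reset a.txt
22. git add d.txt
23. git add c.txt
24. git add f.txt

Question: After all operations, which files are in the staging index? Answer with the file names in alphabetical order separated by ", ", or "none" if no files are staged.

Answer: c.txt, d.txt, f.txt

Derivation:
After op 1 (modify d.txt): modified={d.txt} staged={none}
After op 2 (git add d.txt): modified={none} staged={d.txt}
After op 3 (modify e.txt): modified={e.txt} staged={d.txt}
After op 4 (git reset d.txt): modified={d.txt, e.txt} staged={none}
After op 5 (modify f.txt): modified={d.txt, e.txt, f.txt} staged={none}
After op 6 (modify a.txt): modified={a.txt, d.txt, e.txt, f.txt} staged={none}
After op 7 (modify b.txt): modified={a.txt, b.txt, d.txt, e.txt, f.txt} staged={none}
After op 8 (git add a.txt): modified={b.txt, d.txt, e.txt, f.txt} staged={a.txt}
After op 9 (git reset a.txt): modified={a.txt, b.txt, d.txt, e.txt, f.txt} staged={none}
After op 10 (modify c.txt): modified={a.txt, b.txt, c.txt, d.txt, e.txt, f.txt} staged={none}
After op 11 (git add d.txt): modified={a.txt, b.txt, c.txt, e.txt, f.txt} staged={d.txt}
After op 12 (modify d.txt): modified={a.txt, b.txt, c.txt, d.txt, e.txt, f.txt} staged={d.txt}
After op 13 (modify c.txt): modified={a.txt, b.txt, c.txt, d.txt, e.txt, f.txt} staged={d.txt}
After op 14 (git commit): modified={a.txt, b.txt, c.txt, d.txt, e.txt, f.txt} staged={none}
After op 15 (git add a.txt): modified={b.txt, c.txt, d.txt, e.txt, f.txt} staged={a.txt}
After op 16 (git reset d.txt): modified={b.txt, c.txt, d.txt, e.txt, f.txt} staged={a.txt}
After op 17 (git add a.txt): modified={b.txt, c.txt, d.txt, e.txt, f.txt} staged={a.txt}
After op 18 (git reset a.txt): modified={a.txt, b.txt, c.txt, d.txt, e.txt, f.txt} staged={none}
After op 19 (git add a.txt): modified={b.txt, c.txt, d.txt, e.txt, f.txt} staged={a.txt}
After op 20 (modify a.txt): modified={a.txt, b.txt, c.txt, d.txt, e.txt, f.txt} staged={a.txt}
After op 21 (git reset a.txt): modified={a.txt, b.txt, c.txt, d.txt, e.txt, f.txt} staged={none}
After op 22 (git add d.txt): modified={a.txt, b.txt, c.txt, e.txt, f.txt} staged={d.txt}
After op 23 (git add c.txt): modified={a.txt, b.txt, e.txt, f.txt} staged={c.txt, d.txt}
After op 24 (git add f.txt): modified={a.txt, b.txt, e.txt} staged={c.txt, d.txt, f.txt}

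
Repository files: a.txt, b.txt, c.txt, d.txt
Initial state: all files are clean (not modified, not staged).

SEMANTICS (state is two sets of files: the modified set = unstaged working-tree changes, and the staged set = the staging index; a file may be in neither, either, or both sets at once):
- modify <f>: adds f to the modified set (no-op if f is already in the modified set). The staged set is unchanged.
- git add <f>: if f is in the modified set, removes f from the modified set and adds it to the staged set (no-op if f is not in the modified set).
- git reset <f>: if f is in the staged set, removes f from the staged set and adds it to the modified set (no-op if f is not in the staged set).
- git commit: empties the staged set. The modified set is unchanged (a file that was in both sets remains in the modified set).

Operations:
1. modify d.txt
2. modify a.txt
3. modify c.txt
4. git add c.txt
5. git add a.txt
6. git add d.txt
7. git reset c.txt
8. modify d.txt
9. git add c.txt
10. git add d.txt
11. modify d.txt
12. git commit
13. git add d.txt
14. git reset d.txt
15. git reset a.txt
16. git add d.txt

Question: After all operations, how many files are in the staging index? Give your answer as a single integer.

Answer: 1

Derivation:
After op 1 (modify d.txt): modified={d.txt} staged={none}
After op 2 (modify a.txt): modified={a.txt, d.txt} staged={none}
After op 3 (modify c.txt): modified={a.txt, c.txt, d.txt} staged={none}
After op 4 (git add c.txt): modified={a.txt, d.txt} staged={c.txt}
After op 5 (git add a.txt): modified={d.txt} staged={a.txt, c.txt}
After op 6 (git add d.txt): modified={none} staged={a.txt, c.txt, d.txt}
After op 7 (git reset c.txt): modified={c.txt} staged={a.txt, d.txt}
After op 8 (modify d.txt): modified={c.txt, d.txt} staged={a.txt, d.txt}
After op 9 (git add c.txt): modified={d.txt} staged={a.txt, c.txt, d.txt}
After op 10 (git add d.txt): modified={none} staged={a.txt, c.txt, d.txt}
After op 11 (modify d.txt): modified={d.txt} staged={a.txt, c.txt, d.txt}
After op 12 (git commit): modified={d.txt} staged={none}
After op 13 (git add d.txt): modified={none} staged={d.txt}
After op 14 (git reset d.txt): modified={d.txt} staged={none}
After op 15 (git reset a.txt): modified={d.txt} staged={none}
After op 16 (git add d.txt): modified={none} staged={d.txt}
Final staged set: {d.txt} -> count=1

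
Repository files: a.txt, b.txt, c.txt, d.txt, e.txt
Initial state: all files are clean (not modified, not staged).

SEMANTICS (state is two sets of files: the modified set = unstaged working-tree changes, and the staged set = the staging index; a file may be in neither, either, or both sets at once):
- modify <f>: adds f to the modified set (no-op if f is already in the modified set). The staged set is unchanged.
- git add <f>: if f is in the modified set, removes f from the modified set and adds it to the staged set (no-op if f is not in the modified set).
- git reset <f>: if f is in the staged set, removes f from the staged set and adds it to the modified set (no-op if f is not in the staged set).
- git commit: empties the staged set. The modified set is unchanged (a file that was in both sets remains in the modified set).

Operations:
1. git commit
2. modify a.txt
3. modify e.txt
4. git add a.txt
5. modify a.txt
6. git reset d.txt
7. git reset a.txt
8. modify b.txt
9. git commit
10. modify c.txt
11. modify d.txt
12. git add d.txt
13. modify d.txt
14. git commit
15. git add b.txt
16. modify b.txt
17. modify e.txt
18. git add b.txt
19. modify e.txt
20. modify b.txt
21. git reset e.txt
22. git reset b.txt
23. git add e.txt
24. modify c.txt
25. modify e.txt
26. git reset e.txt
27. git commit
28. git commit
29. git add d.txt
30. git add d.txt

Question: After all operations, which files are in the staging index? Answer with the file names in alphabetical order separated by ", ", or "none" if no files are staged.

Answer: d.txt

Derivation:
After op 1 (git commit): modified={none} staged={none}
After op 2 (modify a.txt): modified={a.txt} staged={none}
After op 3 (modify e.txt): modified={a.txt, e.txt} staged={none}
After op 4 (git add a.txt): modified={e.txt} staged={a.txt}
After op 5 (modify a.txt): modified={a.txt, e.txt} staged={a.txt}
After op 6 (git reset d.txt): modified={a.txt, e.txt} staged={a.txt}
After op 7 (git reset a.txt): modified={a.txt, e.txt} staged={none}
After op 8 (modify b.txt): modified={a.txt, b.txt, e.txt} staged={none}
After op 9 (git commit): modified={a.txt, b.txt, e.txt} staged={none}
After op 10 (modify c.txt): modified={a.txt, b.txt, c.txt, e.txt} staged={none}
After op 11 (modify d.txt): modified={a.txt, b.txt, c.txt, d.txt, e.txt} staged={none}
After op 12 (git add d.txt): modified={a.txt, b.txt, c.txt, e.txt} staged={d.txt}
After op 13 (modify d.txt): modified={a.txt, b.txt, c.txt, d.txt, e.txt} staged={d.txt}
After op 14 (git commit): modified={a.txt, b.txt, c.txt, d.txt, e.txt} staged={none}
After op 15 (git add b.txt): modified={a.txt, c.txt, d.txt, e.txt} staged={b.txt}
After op 16 (modify b.txt): modified={a.txt, b.txt, c.txt, d.txt, e.txt} staged={b.txt}
After op 17 (modify e.txt): modified={a.txt, b.txt, c.txt, d.txt, e.txt} staged={b.txt}
After op 18 (git add b.txt): modified={a.txt, c.txt, d.txt, e.txt} staged={b.txt}
After op 19 (modify e.txt): modified={a.txt, c.txt, d.txt, e.txt} staged={b.txt}
After op 20 (modify b.txt): modified={a.txt, b.txt, c.txt, d.txt, e.txt} staged={b.txt}
After op 21 (git reset e.txt): modified={a.txt, b.txt, c.txt, d.txt, e.txt} staged={b.txt}
After op 22 (git reset b.txt): modified={a.txt, b.txt, c.txt, d.txt, e.txt} staged={none}
After op 23 (git add e.txt): modified={a.txt, b.txt, c.txt, d.txt} staged={e.txt}
After op 24 (modify c.txt): modified={a.txt, b.txt, c.txt, d.txt} staged={e.txt}
After op 25 (modify e.txt): modified={a.txt, b.txt, c.txt, d.txt, e.txt} staged={e.txt}
After op 26 (git reset e.txt): modified={a.txt, b.txt, c.txt, d.txt, e.txt} staged={none}
After op 27 (git commit): modified={a.txt, b.txt, c.txt, d.txt, e.txt} staged={none}
After op 28 (git commit): modified={a.txt, b.txt, c.txt, d.txt, e.txt} staged={none}
After op 29 (git add d.txt): modified={a.txt, b.txt, c.txt, e.txt} staged={d.txt}
After op 30 (git add d.txt): modified={a.txt, b.txt, c.txt, e.txt} staged={d.txt}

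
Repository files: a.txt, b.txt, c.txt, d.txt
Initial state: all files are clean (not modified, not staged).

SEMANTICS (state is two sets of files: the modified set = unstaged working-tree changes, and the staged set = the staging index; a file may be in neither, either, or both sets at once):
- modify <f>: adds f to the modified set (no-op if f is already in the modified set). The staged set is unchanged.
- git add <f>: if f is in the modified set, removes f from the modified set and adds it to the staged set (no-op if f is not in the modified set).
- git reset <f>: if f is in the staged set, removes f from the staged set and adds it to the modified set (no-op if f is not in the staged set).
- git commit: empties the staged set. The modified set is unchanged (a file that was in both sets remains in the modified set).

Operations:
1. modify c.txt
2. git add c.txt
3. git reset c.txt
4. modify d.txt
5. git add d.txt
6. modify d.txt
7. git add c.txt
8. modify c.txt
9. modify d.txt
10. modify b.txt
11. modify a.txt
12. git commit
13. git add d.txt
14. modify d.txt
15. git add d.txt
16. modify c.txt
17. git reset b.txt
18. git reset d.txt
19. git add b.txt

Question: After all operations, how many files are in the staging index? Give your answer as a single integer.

After op 1 (modify c.txt): modified={c.txt} staged={none}
After op 2 (git add c.txt): modified={none} staged={c.txt}
After op 3 (git reset c.txt): modified={c.txt} staged={none}
After op 4 (modify d.txt): modified={c.txt, d.txt} staged={none}
After op 5 (git add d.txt): modified={c.txt} staged={d.txt}
After op 6 (modify d.txt): modified={c.txt, d.txt} staged={d.txt}
After op 7 (git add c.txt): modified={d.txt} staged={c.txt, d.txt}
After op 8 (modify c.txt): modified={c.txt, d.txt} staged={c.txt, d.txt}
After op 9 (modify d.txt): modified={c.txt, d.txt} staged={c.txt, d.txt}
After op 10 (modify b.txt): modified={b.txt, c.txt, d.txt} staged={c.txt, d.txt}
After op 11 (modify a.txt): modified={a.txt, b.txt, c.txt, d.txt} staged={c.txt, d.txt}
After op 12 (git commit): modified={a.txt, b.txt, c.txt, d.txt} staged={none}
After op 13 (git add d.txt): modified={a.txt, b.txt, c.txt} staged={d.txt}
After op 14 (modify d.txt): modified={a.txt, b.txt, c.txt, d.txt} staged={d.txt}
After op 15 (git add d.txt): modified={a.txt, b.txt, c.txt} staged={d.txt}
After op 16 (modify c.txt): modified={a.txt, b.txt, c.txt} staged={d.txt}
After op 17 (git reset b.txt): modified={a.txt, b.txt, c.txt} staged={d.txt}
After op 18 (git reset d.txt): modified={a.txt, b.txt, c.txt, d.txt} staged={none}
After op 19 (git add b.txt): modified={a.txt, c.txt, d.txt} staged={b.txt}
Final staged set: {b.txt} -> count=1

Answer: 1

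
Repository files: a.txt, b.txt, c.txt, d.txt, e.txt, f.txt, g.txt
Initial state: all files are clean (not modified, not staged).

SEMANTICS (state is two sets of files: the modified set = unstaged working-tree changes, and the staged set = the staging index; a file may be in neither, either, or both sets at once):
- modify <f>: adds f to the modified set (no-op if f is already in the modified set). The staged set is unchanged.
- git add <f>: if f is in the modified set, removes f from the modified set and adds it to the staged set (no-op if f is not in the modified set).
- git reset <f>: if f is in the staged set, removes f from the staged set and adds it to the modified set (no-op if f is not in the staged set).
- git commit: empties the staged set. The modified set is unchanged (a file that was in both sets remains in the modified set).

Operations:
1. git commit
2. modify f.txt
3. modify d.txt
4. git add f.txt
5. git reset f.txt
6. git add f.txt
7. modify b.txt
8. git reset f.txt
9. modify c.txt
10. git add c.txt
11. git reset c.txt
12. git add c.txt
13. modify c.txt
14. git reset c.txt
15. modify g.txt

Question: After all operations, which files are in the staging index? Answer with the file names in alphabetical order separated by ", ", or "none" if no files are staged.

After op 1 (git commit): modified={none} staged={none}
After op 2 (modify f.txt): modified={f.txt} staged={none}
After op 3 (modify d.txt): modified={d.txt, f.txt} staged={none}
After op 4 (git add f.txt): modified={d.txt} staged={f.txt}
After op 5 (git reset f.txt): modified={d.txt, f.txt} staged={none}
After op 6 (git add f.txt): modified={d.txt} staged={f.txt}
After op 7 (modify b.txt): modified={b.txt, d.txt} staged={f.txt}
After op 8 (git reset f.txt): modified={b.txt, d.txt, f.txt} staged={none}
After op 9 (modify c.txt): modified={b.txt, c.txt, d.txt, f.txt} staged={none}
After op 10 (git add c.txt): modified={b.txt, d.txt, f.txt} staged={c.txt}
After op 11 (git reset c.txt): modified={b.txt, c.txt, d.txt, f.txt} staged={none}
After op 12 (git add c.txt): modified={b.txt, d.txt, f.txt} staged={c.txt}
After op 13 (modify c.txt): modified={b.txt, c.txt, d.txt, f.txt} staged={c.txt}
After op 14 (git reset c.txt): modified={b.txt, c.txt, d.txt, f.txt} staged={none}
After op 15 (modify g.txt): modified={b.txt, c.txt, d.txt, f.txt, g.txt} staged={none}

Answer: none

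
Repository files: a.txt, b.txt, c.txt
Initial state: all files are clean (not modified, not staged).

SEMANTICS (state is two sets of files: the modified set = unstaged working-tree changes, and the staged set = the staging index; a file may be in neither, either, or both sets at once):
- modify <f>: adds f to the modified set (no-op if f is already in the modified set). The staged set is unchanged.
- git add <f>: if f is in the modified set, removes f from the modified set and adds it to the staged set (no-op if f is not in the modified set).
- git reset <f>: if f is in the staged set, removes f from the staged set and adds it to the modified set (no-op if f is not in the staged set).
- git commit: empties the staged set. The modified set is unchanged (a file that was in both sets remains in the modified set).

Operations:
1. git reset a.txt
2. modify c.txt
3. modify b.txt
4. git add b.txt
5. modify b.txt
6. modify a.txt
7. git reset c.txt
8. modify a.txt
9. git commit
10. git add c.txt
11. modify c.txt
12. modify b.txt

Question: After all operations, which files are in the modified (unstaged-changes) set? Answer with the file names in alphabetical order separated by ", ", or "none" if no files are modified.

After op 1 (git reset a.txt): modified={none} staged={none}
After op 2 (modify c.txt): modified={c.txt} staged={none}
After op 3 (modify b.txt): modified={b.txt, c.txt} staged={none}
After op 4 (git add b.txt): modified={c.txt} staged={b.txt}
After op 5 (modify b.txt): modified={b.txt, c.txt} staged={b.txt}
After op 6 (modify a.txt): modified={a.txt, b.txt, c.txt} staged={b.txt}
After op 7 (git reset c.txt): modified={a.txt, b.txt, c.txt} staged={b.txt}
After op 8 (modify a.txt): modified={a.txt, b.txt, c.txt} staged={b.txt}
After op 9 (git commit): modified={a.txt, b.txt, c.txt} staged={none}
After op 10 (git add c.txt): modified={a.txt, b.txt} staged={c.txt}
After op 11 (modify c.txt): modified={a.txt, b.txt, c.txt} staged={c.txt}
After op 12 (modify b.txt): modified={a.txt, b.txt, c.txt} staged={c.txt}

Answer: a.txt, b.txt, c.txt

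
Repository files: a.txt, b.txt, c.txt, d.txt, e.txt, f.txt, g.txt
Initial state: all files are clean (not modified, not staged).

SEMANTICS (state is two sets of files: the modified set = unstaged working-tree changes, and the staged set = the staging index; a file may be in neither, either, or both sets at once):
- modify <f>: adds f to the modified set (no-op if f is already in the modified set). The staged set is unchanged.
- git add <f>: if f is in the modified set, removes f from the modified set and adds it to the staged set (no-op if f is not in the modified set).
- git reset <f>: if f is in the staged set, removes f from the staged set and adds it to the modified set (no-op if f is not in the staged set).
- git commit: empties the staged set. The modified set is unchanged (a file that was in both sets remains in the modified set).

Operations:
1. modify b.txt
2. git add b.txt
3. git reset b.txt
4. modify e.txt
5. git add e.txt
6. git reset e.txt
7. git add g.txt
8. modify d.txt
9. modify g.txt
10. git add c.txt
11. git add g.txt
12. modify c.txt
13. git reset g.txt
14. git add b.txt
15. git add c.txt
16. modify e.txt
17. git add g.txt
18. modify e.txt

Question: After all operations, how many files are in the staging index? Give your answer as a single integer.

After op 1 (modify b.txt): modified={b.txt} staged={none}
After op 2 (git add b.txt): modified={none} staged={b.txt}
After op 3 (git reset b.txt): modified={b.txt} staged={none}
After op 4 (modify e.txt): modified={b.txt, e.txt} staged={none}
After op 5 (git add e.txt): modified={b.txt} staged={e.txt}
After op 6 (git reset e.txt): modified={b.txt, e.txt} staged={none}
After op 7 (git add g.txt): modified={b.txt, e.txt} staged={none}
After op 8 (modify d.txt): modified={b.txt, d.txt, e.txt} staged={none}
After op 9 (modify g.txt): modified={b.txt, d.txt, e.txt, g.txt} staged={none}
After op 10 (git add c.txt): modified={b.txt, d.txt, e.txt, g.txt} staged={none}
After op 11 (git add g.txt): modified={b.txt, d.txt, e.txt} staged={g.txt}
After op 12 (modify c.txt): modified={b.txt, c.txt, d.txt, e.txt} staged={g.txt}
After op 13 (git reset g.txt): modified={b.txt, c.txt, d.txt, e.txt, g.txt} staged={none}
After op 14 (git add b.txt): modified={c.txt, d.txt, e.txt, g.txt} staged={b.txt}
After op 15 (git add c.txt): modified={d.txt, e.txt, g.txt} staged={b.txt, c.txt}
After op 16 (modify e.txt): modified={d.txt, e.txt, g.txt} staged={b.txt, c.txt}
After op 17 (git add g.txt): modified={d.txt, e.txt} staged={b.txt, c.txt, g.txt}
After op 18 (modify e.txt): modified={d.txt, e.txt} staged={b.txt, c.txt, g.txt}
Final staged set: {b.txt, c.txt, g.txt} -> count=3

Answer: 3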